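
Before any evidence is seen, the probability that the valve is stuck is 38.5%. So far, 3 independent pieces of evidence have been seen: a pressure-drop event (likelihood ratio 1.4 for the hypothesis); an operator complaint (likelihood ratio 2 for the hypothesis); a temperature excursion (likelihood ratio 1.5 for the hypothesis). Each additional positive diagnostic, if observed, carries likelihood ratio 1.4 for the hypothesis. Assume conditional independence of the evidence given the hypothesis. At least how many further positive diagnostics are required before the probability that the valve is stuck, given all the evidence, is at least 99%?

11

Prior odds = 0.385/0.615 = 77/123.
Combined Bayes factor of the evidence already in hand = 1.4 × 2 × 1.5 = 4.2.
Odds after that evidence = (77/123) × 4.2 = 539/205.
Target odds = 0.99/0.01 = 99.
Need 1.4ⁿ ≥ 99 ÷ (539/205) = 1845/49.
1.4¹⁰ = 282475249/9765625 falls short of 1845/49 but 1.4¹¹ ≈40.4957 reaches it, so n = 11.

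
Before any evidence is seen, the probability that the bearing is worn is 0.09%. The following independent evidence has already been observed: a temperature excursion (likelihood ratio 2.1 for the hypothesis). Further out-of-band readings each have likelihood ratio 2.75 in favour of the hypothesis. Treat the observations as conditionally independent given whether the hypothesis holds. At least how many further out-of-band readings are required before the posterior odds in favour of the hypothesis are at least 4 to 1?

8

Prior odds = 0.0009/0.9991 = 9/9991.
Bayes factor of the evidence already in hand = 2.1.
Odds after that evidence = (9/9991) × 2.1 = 189/99910.
Target odds = 4.
Need 2.75ⁿ ≥ 4 ÷ (189/99910) = 399640/189.
2.75⁷ = 19487171/16384 falls short of 399640/189 but 2.75⁸ = 214358881/65536 reaches it, so n = 8.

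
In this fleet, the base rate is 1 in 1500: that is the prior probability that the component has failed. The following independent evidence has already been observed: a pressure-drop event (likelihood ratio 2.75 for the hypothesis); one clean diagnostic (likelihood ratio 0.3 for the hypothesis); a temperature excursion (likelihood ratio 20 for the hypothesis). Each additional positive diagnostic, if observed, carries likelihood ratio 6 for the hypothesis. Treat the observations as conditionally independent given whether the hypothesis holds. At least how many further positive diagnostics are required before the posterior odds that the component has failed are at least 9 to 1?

Prior odds = (1/1500)/(1499/1500) = 1/1499.
Combined Bayes factor of the evidence already in hand = 2.75 × 0.3 × 20 = 16.5.
Odds after that evidence = (1/1499) × 16.5 = 33/2998.
Target odds = 9.
Need 6ⁿ ≥ 9 ÷ (33/2998) = 8994/11.
6³ = 216 falls short of 8994/11 but 6⁴ = 1296 reaches it, so n = 4.

4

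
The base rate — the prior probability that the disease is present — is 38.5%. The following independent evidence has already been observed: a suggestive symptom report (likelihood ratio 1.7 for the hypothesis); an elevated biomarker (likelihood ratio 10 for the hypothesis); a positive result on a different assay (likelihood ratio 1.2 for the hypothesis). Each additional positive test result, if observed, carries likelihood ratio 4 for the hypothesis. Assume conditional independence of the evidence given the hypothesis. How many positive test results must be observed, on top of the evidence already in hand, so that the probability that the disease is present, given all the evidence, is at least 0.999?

Prior odds = 0.385/0.615 = 77/123.
Combined Bayes factor of the evidence already in hand = 1.7 × 10 × 1.2 = 20.4.
Odds after that evidence = (77/123) × 20.4 = 2618/205.
Target odds = 0.999/0.001 = 999.
Need 4ⁿ ≥ 999 ÷ (2618/205) = 204795/2618.
4³ = 64 falls short of 204795/2618 but 4⁴ = 256 reaches it, so n = 4.

4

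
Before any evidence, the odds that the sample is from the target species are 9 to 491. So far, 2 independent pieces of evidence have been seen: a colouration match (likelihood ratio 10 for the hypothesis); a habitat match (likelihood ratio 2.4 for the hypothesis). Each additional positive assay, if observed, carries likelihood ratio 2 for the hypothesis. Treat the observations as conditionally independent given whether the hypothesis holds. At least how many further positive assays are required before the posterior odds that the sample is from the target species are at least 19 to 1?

6

Prior odds = 9/491.
Combined Bayes factor of the evidence already in hand = 10 × 2.4 = 24.
Odds after that evidence = (9/491) × 24 = 216/491.
Target odds = 19.
Need 2ⁿ ≥ 19 ÷ (216/491) = 9329/216.
2⁵ = 32 falls short of 9329/216 but 2⁶ = 64 reaches it, so n = 6.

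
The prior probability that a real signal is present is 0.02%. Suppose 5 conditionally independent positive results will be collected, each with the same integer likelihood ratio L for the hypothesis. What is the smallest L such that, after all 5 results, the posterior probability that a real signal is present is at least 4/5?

8

Prior odds = 0.0002/0.9998 = 1/4999.
Target odds = 0.8/0.2 = 4.
Need L⁵ ≥ 4 ÷ (1/4999) = 19996.
7⁵ = 16807 < 19996 ≤ 32768 = 8⁵, so L = 8.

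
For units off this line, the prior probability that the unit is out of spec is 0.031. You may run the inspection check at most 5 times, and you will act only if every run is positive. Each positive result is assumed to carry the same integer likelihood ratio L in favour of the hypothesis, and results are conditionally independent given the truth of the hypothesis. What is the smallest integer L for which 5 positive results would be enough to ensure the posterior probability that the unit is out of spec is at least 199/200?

Prior odds = 0.031/0.969 = 31/969.
Target odds = 0.995/0.005 = 199.
Need L⁵ ≥ 199 ÷ (31/969) = 192831/31.
5⁵ = 3125 < 192831/31 ≤ 7776 = 6⁵, so L = 6.

6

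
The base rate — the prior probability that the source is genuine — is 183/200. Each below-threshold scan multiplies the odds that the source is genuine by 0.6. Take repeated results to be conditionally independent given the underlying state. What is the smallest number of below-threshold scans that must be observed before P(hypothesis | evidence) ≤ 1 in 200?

16

Prior odds = 0.915/0.085 = 183/17.
Likelihood ratio per below-threshold scan = 0.6.
Target posterior odds = 0.005/0.995 = 1/199.
Require 0.6ⁿ ≤ 1/199 ÷ (183/17) = 17/36417.
0.6¹⁵ ≈0.000470185 is still above 17/36417 but 0.6¹⁶ ≈0.000282111 is at or below it, so n = 16.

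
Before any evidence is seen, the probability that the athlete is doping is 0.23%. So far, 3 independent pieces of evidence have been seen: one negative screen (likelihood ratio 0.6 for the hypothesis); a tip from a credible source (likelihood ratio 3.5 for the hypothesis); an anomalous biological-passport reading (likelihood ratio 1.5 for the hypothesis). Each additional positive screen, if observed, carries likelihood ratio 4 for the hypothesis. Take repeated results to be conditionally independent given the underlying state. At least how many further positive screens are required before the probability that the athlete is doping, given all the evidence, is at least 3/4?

Prior odds = 0.0023/0.9977 = 23/9977.
Combined Bayes factor of the evidence already in hand = 0.6 × 3.5 × 1.5 = 3.15.
Odds after that evidence = (23/9977) × 3.15 = 1449/199540.
Target odds = 0.75/0.25 = 3.
Need 4ⁿ ≥ 3 ÷ (1449/199540) = 199540/483.
4⁴ = 256 falls short of 199540/483 but 4⁵ = 1024 reaches it, so n = 5.

5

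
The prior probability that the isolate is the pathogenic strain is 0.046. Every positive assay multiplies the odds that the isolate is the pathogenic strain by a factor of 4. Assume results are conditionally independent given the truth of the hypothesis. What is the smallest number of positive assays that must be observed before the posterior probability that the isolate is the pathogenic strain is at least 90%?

Prior odds = 0.046/0.954 = 23/477.
Likelihood ratio per positive assay = 4.
Target posterior odds = 0.9/0.1 = 9.
Need (23/477) × 4ⁿ ≥ 9, i.e. 4ⁿ ≥ 4293/23.
4³ = 64 falls short of 4293/23 but 4⁴ = 256 reaches it, so n = 4.

4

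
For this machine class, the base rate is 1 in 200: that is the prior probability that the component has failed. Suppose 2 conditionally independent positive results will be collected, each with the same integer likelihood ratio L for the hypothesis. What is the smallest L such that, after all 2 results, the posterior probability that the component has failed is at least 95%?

Prior odds = 0.005/0.995 = 1/199.
Target odds = 0.95/0.05 = 19.
Need L² ≥ 19 ÷ (1/199) = 3781.
61² = 3721 < 3781 ≤ 3844 = 62², so L = 62.

62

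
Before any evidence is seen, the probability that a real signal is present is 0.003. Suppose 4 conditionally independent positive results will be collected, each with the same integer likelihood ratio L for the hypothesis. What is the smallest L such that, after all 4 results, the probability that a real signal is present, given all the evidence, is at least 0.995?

17

Prior odds = 0.003/0.997 = 3/997.
Target odds = 0.995/0.005 = 199.
Need L⁴ ≥ 199 ÷ (3/997) = 198403/3.
16⁴ = 65536 < 198403/3 ≤ 83521 = 17⁴, so L = 17.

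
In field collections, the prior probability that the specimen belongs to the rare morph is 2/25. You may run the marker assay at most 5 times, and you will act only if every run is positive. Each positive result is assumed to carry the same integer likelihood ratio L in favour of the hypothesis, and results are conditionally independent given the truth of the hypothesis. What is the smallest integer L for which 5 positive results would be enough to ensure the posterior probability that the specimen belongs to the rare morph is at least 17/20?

Prior odds = 0.08/0.92 = 2/23.
Target odds = 0.85/0.15 = 17/3.
Need L⁵ ≥ 17/3 ÷ (2/23) = 391/6.
2⁵ = 32 < 391/6 ≤ 243 = 3⁵, so L = 3.

3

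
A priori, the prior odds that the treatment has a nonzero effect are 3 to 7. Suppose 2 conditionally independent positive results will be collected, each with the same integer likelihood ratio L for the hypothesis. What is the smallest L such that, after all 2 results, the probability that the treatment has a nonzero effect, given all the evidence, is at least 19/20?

7

Prior odds = 3/7.
Target odds = 0.95/0.05 = 19.
Need L² ≥ 19 ÷ (3/7) = 133/3.
6² = 36 < 133/3 ≤ 49 = 7², so L = 7.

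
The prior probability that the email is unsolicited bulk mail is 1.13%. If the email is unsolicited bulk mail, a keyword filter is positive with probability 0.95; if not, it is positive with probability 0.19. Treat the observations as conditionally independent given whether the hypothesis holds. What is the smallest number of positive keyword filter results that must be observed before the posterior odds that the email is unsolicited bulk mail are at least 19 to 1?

5

Prior odds = 0.0113/0.9887 = 113/9887.
Likelihood ratio of a positive = 0.95/0.19 = 5.
Target odds = 19.
Need (113/9887) × 5ⁿ ≥ 19, i.e. 5ⁿ ≥ 187853/113.
5⁴ = 625 falls short of 187853/113 but 5⁵ = 3125 reaches it, so n = 5.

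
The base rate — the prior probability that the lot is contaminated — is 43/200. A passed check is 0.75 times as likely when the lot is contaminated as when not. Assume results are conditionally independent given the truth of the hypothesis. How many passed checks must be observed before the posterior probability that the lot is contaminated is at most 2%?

10

Prior odds: 0.215 ÷ 0.785 = 43/157.
Likelihood ratio per passed check = 0.75.
Target posterior odds = 0.02/0.98 = 1/49.
Require 0.75ⁿ ≤ 1/49 ÷ (43/157) = 157/2107.
0.75⁹ = 19683/262144 is still above 157/2107 but 0.75¹⁰ = 59049/1048576 is at or below it, so n = 10.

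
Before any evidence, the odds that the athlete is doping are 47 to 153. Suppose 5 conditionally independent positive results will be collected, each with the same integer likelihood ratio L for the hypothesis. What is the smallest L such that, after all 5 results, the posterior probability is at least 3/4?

Prior odds = 47/153.
Target odds = 0.75/0.25 = 3.
Need L⁵ ≥ 3 ÷ (47/153) = 459/47.
1⁵ = 1 < 459/47 ≤ 32 = 2⁵, so L = 2.

2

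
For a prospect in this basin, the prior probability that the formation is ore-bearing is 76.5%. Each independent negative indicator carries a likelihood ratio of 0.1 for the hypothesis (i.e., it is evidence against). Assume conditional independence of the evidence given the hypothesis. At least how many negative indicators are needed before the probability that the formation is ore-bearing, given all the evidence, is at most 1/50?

3

Prior odds: 0.765 ÷ 0.235 = 153/47.
Likelihood ratio per negative indicator = 0.1.
Target posterior odds = 0.02/0.98 = 1/49.
Require 0.1ⁿ ≤ 1/49 ÷ (153/47) = 47/7497.
0.1² = 0.01 is still above 47/7497 but 0.1³ = 0.001 is at or below it, so n = 3.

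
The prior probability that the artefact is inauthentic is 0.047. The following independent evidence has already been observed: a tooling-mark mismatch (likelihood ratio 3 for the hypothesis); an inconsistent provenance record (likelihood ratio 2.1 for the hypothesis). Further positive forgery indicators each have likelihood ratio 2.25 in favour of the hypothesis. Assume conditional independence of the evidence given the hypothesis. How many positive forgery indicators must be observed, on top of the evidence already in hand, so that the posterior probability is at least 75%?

3

Prior odds = 0.047/0.953 = 47/953.
Combined Bayes factor of the evidence already in hand = 3 × 2.1 = 6.3.
Odds after that evidence = (47/953) × 6.3 = 2961/9530.
Target odds = 0.75/0.25 = 3.
Need 2.25ⁿ ≥ 3 ÷ (2961/9530) = 9530/987.
2.25² = 5.0625 falls short of 9530/987 but 2.25³ = 11.390625 reaches it, so n = 3.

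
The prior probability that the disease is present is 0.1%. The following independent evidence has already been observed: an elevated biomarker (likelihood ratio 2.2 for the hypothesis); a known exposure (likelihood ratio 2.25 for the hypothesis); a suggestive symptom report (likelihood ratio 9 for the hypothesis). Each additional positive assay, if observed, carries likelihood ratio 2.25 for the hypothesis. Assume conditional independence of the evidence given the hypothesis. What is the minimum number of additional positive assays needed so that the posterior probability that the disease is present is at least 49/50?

Prior odds = 0.001/0.999 = 1/999.
Combined Bayes factor of the evidence already in hand = 2.2 × 2.25 × 9 = 44.55.
Odds after that evidence = (1/999) × 44.55 = 33/740.
Target odds = 0.98/0.02 = 49.
Need 2.25ⁿ ≥ 49 ÷ (33/740) = 36260/33.
2.25⁸ = 43046721/65536 falls short of 36260/33 but 2.25⁹ = 387420489/262144 reaches it, so n = 9.

9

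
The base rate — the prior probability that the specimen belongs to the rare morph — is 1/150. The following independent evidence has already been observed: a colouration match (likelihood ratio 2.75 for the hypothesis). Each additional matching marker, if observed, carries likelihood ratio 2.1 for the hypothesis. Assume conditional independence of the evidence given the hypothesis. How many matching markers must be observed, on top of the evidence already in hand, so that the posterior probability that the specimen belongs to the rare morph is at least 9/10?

9

Prior odds = (1/150)/(149/150) = 1/149.
Bayes factor of the evidence already in hand = 2.75.
Odds after that evidence = (1/149) × 2.75 = 11/596.
Target odds = 0.9/0.1 = 9.
Need 2.1ⁿ ≥ 9 ÷ (11/596) = 5364/11.
2.1⁸ ≈378.229 falls short of 5364/11 but 2.1⁹ ≈794.28 reaches it, so n = 9.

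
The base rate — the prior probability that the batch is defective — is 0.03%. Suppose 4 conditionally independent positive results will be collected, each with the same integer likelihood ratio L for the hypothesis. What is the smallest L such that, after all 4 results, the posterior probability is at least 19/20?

Prior odds = 0.0003/0.9997 = 3/9997.
Target odds = 0.95/0.05 = 19.
Need L⁴ ≥ 19 ÷ (3/9997) = 189943/3.
15⁴ = 50625 < 189943/3 ≤ 65536 = 16⁴, so L = 16.

16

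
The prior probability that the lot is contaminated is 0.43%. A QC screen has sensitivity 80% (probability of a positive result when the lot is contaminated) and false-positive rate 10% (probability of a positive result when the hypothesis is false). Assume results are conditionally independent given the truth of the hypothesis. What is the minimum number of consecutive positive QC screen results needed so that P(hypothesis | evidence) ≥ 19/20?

5

Prior odds: 0.0043 ÷ 0.9957 = 43/9957.
Likelihood ratio of a positive result = 0.8/0.1 = 8.
Target posterior odds = 0.95/0.05 = 19.
Need (43/9957) × 8ⁿ ≥ 19, i.e. 8ⁿ ≥ 189183/43.
8⁴ = 4096 falls short of 189183/43 but 8⁵ = 32768 reaches it, so n = 5.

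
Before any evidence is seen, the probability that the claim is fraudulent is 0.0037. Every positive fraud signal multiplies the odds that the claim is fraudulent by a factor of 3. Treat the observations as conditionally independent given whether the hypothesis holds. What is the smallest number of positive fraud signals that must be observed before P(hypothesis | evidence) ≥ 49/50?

9

Prior odds: 0.0037 ÷ 0.9963 = 37/9963.
Likelihood ratio per positive fraud signal = 3.
Target odds: 0.98 ÷ 0.02 = 49.
Require 3ⁿ ≥ 49 ÷ (37/9963) = 488187/37.
3⁸ = 6561 falls short of 488187/37 but 3⁹ = 19683 reaches it, so n = 9.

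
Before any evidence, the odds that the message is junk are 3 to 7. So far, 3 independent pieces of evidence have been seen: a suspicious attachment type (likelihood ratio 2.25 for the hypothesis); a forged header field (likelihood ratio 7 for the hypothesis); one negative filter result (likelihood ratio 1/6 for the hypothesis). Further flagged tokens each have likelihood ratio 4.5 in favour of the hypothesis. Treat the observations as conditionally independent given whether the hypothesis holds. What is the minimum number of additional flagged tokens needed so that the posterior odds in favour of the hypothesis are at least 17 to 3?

Prior odds = 3/7.
Combined Bayes factor of the evidence already in hand = 2.25 × 7 × (1/6) = 2.625.
Odds after that evidence = (3/7) × 2.625 = 1.125.
Target odds = 17/3.
Need 4.5ⁿ ≥ 17/3 ÷ 1.125 = 136/27.
4.5¹ = 4.5 falls short of 136/27 but 4.5² = 20.25 reaches it, so n = 2.

2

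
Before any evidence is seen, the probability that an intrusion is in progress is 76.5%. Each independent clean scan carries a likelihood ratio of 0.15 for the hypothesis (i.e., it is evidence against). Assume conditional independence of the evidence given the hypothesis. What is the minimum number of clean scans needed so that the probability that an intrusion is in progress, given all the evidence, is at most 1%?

4

Prior odds: 0.765 ÷ 0.235 = 153/47.
Likelihood ratio per clean scan = 0.15.
Target posterior odds = 0.01/0.99 = 1/99.
Need (153/47) × 0.15ⁿ ≤ 1/99, i.e. 0.15ⁿ ≤ 47/15147.
0.15³ = 0.003375 is still above 47/15147 but 0.15⁴ = 81/160000 is at or below it, so n = 4.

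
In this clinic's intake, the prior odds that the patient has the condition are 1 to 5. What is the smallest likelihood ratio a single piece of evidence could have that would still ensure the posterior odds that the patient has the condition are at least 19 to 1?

95

Prior odds = 0.2.
Target odds = 19.
Required Bayes factor = 19 ÷ 0.2 = 95.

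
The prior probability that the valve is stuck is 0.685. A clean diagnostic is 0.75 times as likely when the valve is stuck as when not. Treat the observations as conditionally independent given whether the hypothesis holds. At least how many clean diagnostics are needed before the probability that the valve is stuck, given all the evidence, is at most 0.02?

17

Prior odds = 0.685/0.315 = 137/63.
Likelihood ratio per clean diagnostic = 0.75.
Target odds: 0.02 ÷ 0.98 = 1/49.
Require 0.75ⁿ ≤ 1/49 ÷ (137/63) = 9/959.
0.75¹⁶ ≈0.0100226 is still above 9/959 but 0.75¹⁷ ≈0.00751695 is at or below it, so n = 17.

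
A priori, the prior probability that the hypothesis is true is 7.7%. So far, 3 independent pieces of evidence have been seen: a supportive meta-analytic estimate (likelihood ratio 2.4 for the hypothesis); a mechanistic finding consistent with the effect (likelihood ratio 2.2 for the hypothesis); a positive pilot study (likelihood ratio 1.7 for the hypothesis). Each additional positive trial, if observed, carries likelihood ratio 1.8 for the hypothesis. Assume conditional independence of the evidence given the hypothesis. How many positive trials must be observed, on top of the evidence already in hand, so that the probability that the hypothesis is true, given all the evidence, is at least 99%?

Prior odds = 0.077/0.923 = 77/923.
Combined Bayes factor of the evidence already in hand = 2.4 × 2.2 × 1.7 = 8.976.
Odds after that evidence = (77/923) × 8.976 = 86394/115375.
Target odds = 0.99/0.01 = 99.
Need 1.8ⁿ ≥ 99 ÷ (86394/115375) = 346125/2618.
1.8⁸ = 43046721/390625 falls short of 346125/2618 but 1.8⁹ = 387420489/1953125 reaches it, so n = 9.

9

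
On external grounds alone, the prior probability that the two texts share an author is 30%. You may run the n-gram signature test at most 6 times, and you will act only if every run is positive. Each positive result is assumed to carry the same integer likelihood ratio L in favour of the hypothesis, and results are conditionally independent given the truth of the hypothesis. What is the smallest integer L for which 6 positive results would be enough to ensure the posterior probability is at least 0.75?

Prior odds = 0.3/0.7 = 3/7.
Target odds = 0.75/0.25 = 3.
Need L⁶ ≥ 3 ÷ (3/7) = 7.
1⁶ = 1 < 7 ≤ 64 = 2⁶, so L = 2.

2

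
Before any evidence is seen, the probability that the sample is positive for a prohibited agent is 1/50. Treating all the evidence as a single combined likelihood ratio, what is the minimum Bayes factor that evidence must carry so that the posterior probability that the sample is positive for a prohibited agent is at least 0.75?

147

Prior odds = 0.02/0.98 = 1/49.
Target odds = 0.75/0.25 = 3.
Required Bayes factor = 3 ÷ (1/49) = 147.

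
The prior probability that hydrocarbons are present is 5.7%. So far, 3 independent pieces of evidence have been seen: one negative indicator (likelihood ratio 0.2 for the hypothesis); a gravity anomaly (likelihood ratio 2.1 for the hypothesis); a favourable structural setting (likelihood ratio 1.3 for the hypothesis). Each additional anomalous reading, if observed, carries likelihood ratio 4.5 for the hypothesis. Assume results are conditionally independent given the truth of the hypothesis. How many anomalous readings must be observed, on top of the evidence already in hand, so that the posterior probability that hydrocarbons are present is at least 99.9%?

7

Prior odds = 0.057/0.943 = 57/943.
Combined Bayes factor of the evidence already in hand = 0.2 × 2.1 × 1.3 = 0.546.
Odds after that evidence = (57/943) × 0.546 = 15561/471500.
Target odds = 0.999/0.001 = 999.
Need 4.5ⁿ ≥ 999 ÷ (15561/471500) = 52336500/1729.
4.5⁶ = 8303.765625 falls short of 52336500/1729 but 4.5⁷ = 4782969/128 reaches it, so n = 7.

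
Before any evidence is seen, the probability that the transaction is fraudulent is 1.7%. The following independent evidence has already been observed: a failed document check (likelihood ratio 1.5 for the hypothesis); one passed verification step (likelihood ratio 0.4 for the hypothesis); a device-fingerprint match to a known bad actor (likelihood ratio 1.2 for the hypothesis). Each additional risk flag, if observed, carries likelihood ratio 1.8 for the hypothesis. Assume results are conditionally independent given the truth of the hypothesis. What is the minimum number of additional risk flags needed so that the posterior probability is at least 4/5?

10

Prior odds = 0.017/0.983 = 17/983.
Combined Bayes factor of the evidence already in hand = 1.5 × 0.4 × 1.2 = 0.72.
Odds after that evidence = (17/983) × 0.72 = 306/24575.
Target odds = 0.8/0.2 = 4.
Need 1.8ⁿ ≥ 4 ÷ (306/24575) = 49150/153.
1.8⁹ = 387420489/1953125 falls short of 49150/153 but 1.8¹⁰ ≈357.047 reaches it, so n = 10.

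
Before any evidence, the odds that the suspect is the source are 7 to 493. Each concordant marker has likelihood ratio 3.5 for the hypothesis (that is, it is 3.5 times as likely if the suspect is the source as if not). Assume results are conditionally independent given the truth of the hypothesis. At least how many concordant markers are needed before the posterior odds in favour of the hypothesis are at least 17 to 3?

5

Prior odds = 7/493.
Likelihood ratio per concordant marker = 3.5.
Target odds = 17/3.
Require 3.5ⁿ ≥ 17/3 ÷ (7/493) = 8381/21.
3.5⁴ = 150.0625 falls short of 8381/21 but 3.5⁵ = 525.21875 reaches it, so n = 5.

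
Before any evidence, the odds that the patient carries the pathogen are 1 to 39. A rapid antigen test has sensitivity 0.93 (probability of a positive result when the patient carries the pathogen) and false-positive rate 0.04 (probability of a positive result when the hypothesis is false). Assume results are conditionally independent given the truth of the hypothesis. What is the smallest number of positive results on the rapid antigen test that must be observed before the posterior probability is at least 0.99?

3

Prior odds = 1/39.
Likelihood ratio of a positive result = 0.93/0.04 = 23.25.
Target odds: 0.99 ÷ 0.01 = 99.
Require 23.25ⁿ ≥ 99 ÷ (1/39) = 3861.
23.25² = 540.5625 falls short of 3861 but 23.25³ = 804357/64 reaches it, so n = 3.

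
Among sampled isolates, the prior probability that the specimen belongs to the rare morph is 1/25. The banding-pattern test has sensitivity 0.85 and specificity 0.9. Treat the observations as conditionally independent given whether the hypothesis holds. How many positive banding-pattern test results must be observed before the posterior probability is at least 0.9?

3

Prior odds = 0.04/0.96 = 1/24.
False-positive rate = 1 − 0.9 = 0.1; likelihood ratio of a positive = 0.85/0.1 = 8.5.
Target posterior odds = 0.9/0.1 = 9.
Require 8.5ⁿ ≥ 9 ÷ (1/24) = 216.
8.5² = 72.25 falls short of 216 but 8.5³ = 614.125 reaches it, so n = 3.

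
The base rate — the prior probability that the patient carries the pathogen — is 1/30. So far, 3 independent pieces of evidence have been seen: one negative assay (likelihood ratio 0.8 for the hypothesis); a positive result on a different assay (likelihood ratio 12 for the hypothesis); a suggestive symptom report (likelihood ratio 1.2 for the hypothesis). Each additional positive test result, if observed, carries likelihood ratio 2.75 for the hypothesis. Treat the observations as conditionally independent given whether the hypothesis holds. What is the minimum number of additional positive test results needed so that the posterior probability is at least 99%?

Prior odds = (1/30)/(29/30) = 1/29.
Combined Bayes factor of the evidence already in hand = 0.8 × 12 × 1.2 = 11.52.
Odds after that evidence = (1/29) × 11.52 = 288/725.
Target odds = 0.99/0.01 = 99.
Need 2.75ⁿ ≥ 99 ÷ (288/725) = 249.21875.
2.75⁵ = 161051/1024 falls short of 249.21875 but 2.75⁶ = 1771561/4096 reaches it, so n = 6.

6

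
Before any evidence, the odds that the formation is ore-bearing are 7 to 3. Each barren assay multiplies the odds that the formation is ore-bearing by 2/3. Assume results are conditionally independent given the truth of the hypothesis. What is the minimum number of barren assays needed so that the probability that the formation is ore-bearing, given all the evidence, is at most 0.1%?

Prior odds = 7/3.
Likelihood ratio per barren assay = 2/3.
Target odds: 0.001 ÷ 0.999 = 1/999.
Need (7/3) × (2/3)ⁿ ≤ 1/999, i.e. (2/3)ⁿ ≤ 1/2331.
(2/3)¹⁹ ≈0.000451093 is still above 1/2331 but (2/3)²⁰ ≈0.000300729 is at or below it, so n = 20.

20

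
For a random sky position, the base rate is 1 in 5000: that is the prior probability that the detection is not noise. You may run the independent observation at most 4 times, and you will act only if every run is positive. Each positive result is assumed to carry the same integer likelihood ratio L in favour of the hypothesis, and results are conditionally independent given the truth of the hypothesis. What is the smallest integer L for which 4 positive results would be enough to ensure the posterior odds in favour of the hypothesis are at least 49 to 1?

Prior odds = 0.0002/0.9998 = 1/4999.
Target odds = 49.
Need L⁴ ≥ 49 ÷ (1/4999) = 244951.
22⁴ = 234256 < 244951 ≤ 279841 = 23⁴, so L = 23.

23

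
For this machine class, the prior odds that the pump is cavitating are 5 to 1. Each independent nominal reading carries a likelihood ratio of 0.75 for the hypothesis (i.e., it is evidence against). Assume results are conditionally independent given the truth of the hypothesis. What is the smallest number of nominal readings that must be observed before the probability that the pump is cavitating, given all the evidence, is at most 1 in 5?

11

Prior odds = 5.
Likelihood ratio per nominal reading = 0.75.
Target posterior odds = 0.2/0.8 = 0.25.
Need 5 × 0.75ⁿ ≤ 0.25, i.e. 0.75ⁿ ≤ 0.05.
0.75¹⁰ = 59049/1048576 is still above 0.05 but 0.75¹¹ = 177147/4194304 is at or below it, so n = 11.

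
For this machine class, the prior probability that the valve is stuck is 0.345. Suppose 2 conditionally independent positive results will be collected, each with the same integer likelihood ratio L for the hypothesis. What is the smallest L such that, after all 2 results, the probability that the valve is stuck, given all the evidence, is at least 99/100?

Prior odds = 0.345/0.655 = 69/131.
Target odds = 0.99/0.01 = 99.
Need L² ≥ 99 ÷ (69/131) = 4323/23.
13² = 169 < 4323/23 ≤ 196 = 14², so L = 14.

14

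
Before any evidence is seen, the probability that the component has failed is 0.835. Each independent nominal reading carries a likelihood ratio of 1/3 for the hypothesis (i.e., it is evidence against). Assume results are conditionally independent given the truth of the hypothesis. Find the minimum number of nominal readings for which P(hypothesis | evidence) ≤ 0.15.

4

Prior odds: 0.835 ÷ 0.165 = 167/33.
Likelihood ratio per nominal reading = 1/3.
Target odds: 0.15 ÷ 0.85 = 3/17.
Need (167/33) × (1/3)ⁿ ≤ 3/17, i.e. (1/3)ⁿ ≤ 99/2839.
(1/3)³ = 1/27 is still above 99/2839 but (1/3)⁴ = 1/81 is at or below it, so n = 4.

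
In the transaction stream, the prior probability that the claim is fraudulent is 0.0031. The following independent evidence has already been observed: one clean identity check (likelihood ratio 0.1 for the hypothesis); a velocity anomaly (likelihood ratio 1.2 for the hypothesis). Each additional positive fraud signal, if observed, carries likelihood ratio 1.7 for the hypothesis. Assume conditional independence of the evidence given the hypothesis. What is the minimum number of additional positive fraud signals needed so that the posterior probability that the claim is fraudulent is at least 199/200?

Prior odds = 0.0031/0.9969 = 31/9969.
Combined Bayes factor of the evidence already in hand = 0.1 × 1.2 = 0.12.
Odds after that evidence = (31/9969) × 0.12 = 31/83075.
Target odds = 0.995/0.005 = 199.
Need 1.7ⁿ ≥ 199 ÷ (31/83075) = 16531925/31.
1.7²⁴ ≈339449 falls short of 16531925/31 but 1.7²⁵ ≈577063 reaches it, so n = 25.

25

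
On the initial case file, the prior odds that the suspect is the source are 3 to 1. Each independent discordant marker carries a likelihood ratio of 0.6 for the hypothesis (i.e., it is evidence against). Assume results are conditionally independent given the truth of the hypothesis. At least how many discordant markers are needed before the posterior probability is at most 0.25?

5

Prior odds = 3.
Likelihood ratio per discordant marker = 0.6.
Target odds: 0.25 ÷ 0.75 = 1/3.
Need 3 × 0.6ⁿ ≤ 1/3, i.e. 0.6ⁿ ≤ 1/9.
0.6⁴ = 0.1296 is still above 1/9 but 0.6⁵ = 0.07776 is at or below it, so n = 5.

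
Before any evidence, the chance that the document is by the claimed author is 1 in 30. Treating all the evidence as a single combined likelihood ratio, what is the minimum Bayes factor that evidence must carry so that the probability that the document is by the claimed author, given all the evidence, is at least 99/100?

2871

Prior odds = (1/30)/(29/30) = 1/29.
Target odds = 0.99/0.01 = 99.
Required Bayes factor = 99 ÷ (1/29) = 2871.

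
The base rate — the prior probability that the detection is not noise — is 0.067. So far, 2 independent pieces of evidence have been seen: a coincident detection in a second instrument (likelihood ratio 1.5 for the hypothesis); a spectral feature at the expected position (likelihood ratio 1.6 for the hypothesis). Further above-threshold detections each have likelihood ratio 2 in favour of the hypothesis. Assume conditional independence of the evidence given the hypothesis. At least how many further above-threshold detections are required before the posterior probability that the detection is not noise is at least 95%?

7

Prior odds = 0.067/0.933 = 67/933.
Combined Bayes factor of the evidence already in hand = 1.5 × 1.6 = 2.4.
Odds after that evidence = (67/933) × 2.4 = 268/1555.
Target odds = 0.95/0.05 = 19.
Need 2ⁿ ≥ 19 ÷ (268/1555) = 29545/268.
2⁶ = 64 falls short of 29545/268 but 2⁷ = 128 reaches it, so n = 7.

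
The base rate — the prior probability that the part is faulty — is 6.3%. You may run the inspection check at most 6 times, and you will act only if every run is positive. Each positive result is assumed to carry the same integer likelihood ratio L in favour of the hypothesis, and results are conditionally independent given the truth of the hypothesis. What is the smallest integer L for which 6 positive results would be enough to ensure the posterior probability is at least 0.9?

Prior odds = 0.063/0.937 = 63/937.
Target odds = 0.9/0.1 = 9.
Need L⁶ ≥ 9 ÷ (63/937) = 937/7.
2⁶ = 64 < 937/7 ≤ 729 = 3⁶, so L = 3.

3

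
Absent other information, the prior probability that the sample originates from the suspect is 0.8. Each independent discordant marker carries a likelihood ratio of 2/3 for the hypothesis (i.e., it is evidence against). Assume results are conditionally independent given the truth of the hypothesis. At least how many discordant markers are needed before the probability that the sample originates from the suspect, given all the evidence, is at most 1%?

15

Prior odds: 0.8 ÷ 0.2 = 4.
Likelihood ratio per discordant marker = 2/3.
Target posterior odds = 0.01/0.99 = 1/99.
Need 4 × (2/3)ⁿ ≤ 1/99, i.e. (2/3)ⁿ ≤ 1/396.
(2/3)¹⁴ = 16384/4782969 is still above 1/396 but (2/3)¹⁵ = 32768/14348907 is at or below it, so n = 15.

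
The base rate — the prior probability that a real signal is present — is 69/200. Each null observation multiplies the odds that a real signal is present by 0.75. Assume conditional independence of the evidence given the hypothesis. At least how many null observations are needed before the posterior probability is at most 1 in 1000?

22

Prior odds: 0.345 ÷ 0.655 = 69/131.
Likelihood ratio per null observation = 0.75.
Target posterior odds = 0.001/0.999 = 1/999.
Require 0.75ⁿ ≤ 1/999 ÷ (69/131) = 131/68931.
0.75²¹ ≈0.00237841 is still above 131/68931 but 0.75²² ≈0.00178381 is at or below it, so n = 22.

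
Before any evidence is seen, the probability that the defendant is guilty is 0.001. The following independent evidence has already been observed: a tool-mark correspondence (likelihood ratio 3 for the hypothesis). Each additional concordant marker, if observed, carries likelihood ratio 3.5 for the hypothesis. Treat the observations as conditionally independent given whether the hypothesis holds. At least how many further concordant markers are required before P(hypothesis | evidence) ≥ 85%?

7

Prior odds = 0.001/0.999 = 1/999.
Bayes factor of the evidence already in hand = 3.
Odds after that evidence = (1/999) × 3 = 1/333.
Target odds = 0.85/0.15 = 17/3.
Need 3.5ⁿ ≥ 17/3 ÷ (1/333) = 1887.
3.5⁶ = 1838.265625 falls short of 1887 but 3.5⁷ = 823543/128 reaches it, so n = 7.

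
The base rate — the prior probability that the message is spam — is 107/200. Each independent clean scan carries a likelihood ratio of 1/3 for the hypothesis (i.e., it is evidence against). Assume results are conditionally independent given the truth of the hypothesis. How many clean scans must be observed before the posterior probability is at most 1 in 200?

Prior odds: 0.535 ÷ 0.465 = 107/93.
Likelihood ratio per clean scan = 1/3.
Target posterior odds = 0.005/0.995 = 1/199.
Need (107/93) × (1/3)ⁿ ≤ 1/199, i.e. (1/3)ⁿ ≤ 93/21293.
(1/3)⁴ = 1/81 is still above 93/21293 but (1/3)⁵ = 1/243 is at or below it, so n = 5.

5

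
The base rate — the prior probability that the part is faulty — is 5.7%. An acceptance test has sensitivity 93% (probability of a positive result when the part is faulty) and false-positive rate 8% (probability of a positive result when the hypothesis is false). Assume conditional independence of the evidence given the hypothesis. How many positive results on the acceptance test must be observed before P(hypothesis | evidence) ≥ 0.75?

Prior odds = 0.057/0.943 = 57/943.
Likelihood ratio of a positive result = 0.93/0.08 = 11.625.
Target odds: 0.75 ÷ 0.25 = 3.
Require 11.625ⁿ ≥ 3 ÷ (57/943) = 943/19.
11.625¹ = 11.625 falls short of 943/19 but 11.625² = 135.140625 reaches it, so n = 2.

2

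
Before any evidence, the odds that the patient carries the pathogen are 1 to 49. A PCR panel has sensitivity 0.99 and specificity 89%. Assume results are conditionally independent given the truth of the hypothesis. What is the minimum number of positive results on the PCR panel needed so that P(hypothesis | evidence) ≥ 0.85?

3

Prior odds = 1/49.
False-positive rate = 1 − 0.89 = 0.11; likelihood ratio of a positive = 0.99/0.11 = 9.
Target posterior odds = 0.85/0.15 = 17/3.
Need (1/49) × 9ⁿ ≥ 17/3, i.e. 9ⁿ ≥ 833/3.
9² = 81 falls short of 833/3 but 9³ = 729 reaches it, so n = 3.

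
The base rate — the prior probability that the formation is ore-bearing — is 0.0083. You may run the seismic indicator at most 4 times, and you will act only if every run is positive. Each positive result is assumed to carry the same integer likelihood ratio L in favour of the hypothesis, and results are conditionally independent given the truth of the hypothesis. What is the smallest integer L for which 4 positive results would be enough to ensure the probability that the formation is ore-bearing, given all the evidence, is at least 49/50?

9

Prior odds = 0.0083/0.9917 = 83/9917.
Target odds = 0.98/0.02 = 49.
Need L⁴ ≥ 49 ÷ (83/9917) = 485933/83.
8⁴ = 4096 < 485933/83 ≤ 6561 = 9⁴, so L = 9.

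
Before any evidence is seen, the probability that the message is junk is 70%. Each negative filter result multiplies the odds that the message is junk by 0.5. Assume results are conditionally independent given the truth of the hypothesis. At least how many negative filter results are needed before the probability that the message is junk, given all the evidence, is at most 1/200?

Prior odds = 0.7/0.3 = 7/3.
Likelihood ratio per negative filter result = 0.5.
Target odds: 0.005 ÷ 0.995 = 1/199.
Require 0.5ⁿ ≤ 1/199 ÷ (7/3) = 3/1393.
0.5⁸ = 0.00390625 is still above 3/1393 but 0.5⁹ = 0.001953125 is at or below it, so n = 9.

9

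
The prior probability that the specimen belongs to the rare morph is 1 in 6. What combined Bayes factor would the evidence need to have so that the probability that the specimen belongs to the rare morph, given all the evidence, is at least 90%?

45

Prior odds = (1/6)/(5/6) = 0.2.
Target odds = 0.9/0.1 = 9.
Required Bayes factor = 9 ÷ 0.2 = 45.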